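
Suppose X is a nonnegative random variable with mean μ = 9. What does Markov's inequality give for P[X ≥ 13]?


μ = E[X] = 9, a = 13.
Markov: P[X ≥ 13] ≤ μ/a = (9)/13 = 9/13.
Numerically: ≈ 0.69231.
(Since a = 13 > μ = 9.00000, the bound 9/13 is < 1 and informative.)

P[X ≥ 13] ≤ 9/13 ≈ 0.69231.


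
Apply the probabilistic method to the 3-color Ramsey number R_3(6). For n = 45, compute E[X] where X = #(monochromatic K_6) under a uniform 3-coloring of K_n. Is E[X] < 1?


E[X] = C(45, 6) · 3^{1 − 15} = 8145060 · 3^{−14} = 8145060/4782969.
As a reduced fraction: E[X] = 2715020/1594323 ≈ 1.7029.
Is E[X] < 1? NO.
Since E[X] ≥ 1, the first-moment bound is inconclusive at n = 45; it does NOT by itself certify R_3(6) > 45.

E[X] = 2715020/1594323 ≈ 1.7029; E[X] ≥ 1; first-moment method inconclusive here.


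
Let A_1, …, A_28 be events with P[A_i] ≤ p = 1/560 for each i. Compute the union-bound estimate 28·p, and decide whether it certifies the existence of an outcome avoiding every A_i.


Union bound: P[∪_{i=1}^{28} A_i] ≤ Σ_i P[A_i] ≤ 28·p = 28·(1/560) = 1/20.
Numerically: 1/20 ≈ 0.050.
Is 1/20 < 1? YES.
Since P[∪ A_i] ≤ 1/20 < 1, the complement has P[∩ A_i^c] ≥ 1 − 1/20 = 19/20 > 0, so some outcome avoids every A_i.

28·p = 1/20 ≈ 0.050; existence CERTIFIED by the union bound.


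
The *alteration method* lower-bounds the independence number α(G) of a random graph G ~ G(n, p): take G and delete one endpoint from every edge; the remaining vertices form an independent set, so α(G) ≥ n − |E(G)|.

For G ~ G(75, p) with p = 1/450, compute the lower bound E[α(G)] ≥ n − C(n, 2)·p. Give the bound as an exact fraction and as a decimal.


E[|E(G)|] = C(75, 2)·p = 2775 · (1/450) = 37/6.
E[α(G)] ≥ n − E[|E(G)|] = 75 − 37/6 = 413/6.
Numerically: ≈ 68.833333.
(This is only a lower bound; the true E[α(G)] may be larger.)

E[α(G)] ≥ 413/6 ≈ 68.833333.


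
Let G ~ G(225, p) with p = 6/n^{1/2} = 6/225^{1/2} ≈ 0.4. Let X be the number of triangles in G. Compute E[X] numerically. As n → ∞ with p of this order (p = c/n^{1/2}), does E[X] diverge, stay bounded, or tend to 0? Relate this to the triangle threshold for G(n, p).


Number of potential triangles: C(225, 3) = 1873200.
Each occurs with probability p³ ≈ (0.4)³ ≈ 6.40000e-02.
By linearity: E[X] = C(225, 3)·p³ ≈ 1873200 · 6.40000e-02 ≈ 119884.800.
Since α = 1/2 < 1, p = c/n^{1/2} ≫ 1/n is above the triangle threshold p ~ 1/n. Asymptotically E[X] ~ (c³/6)·n^{3(1−α)} = (6³/6)·n^{1.5} → ∞; triangles are abundant w.h.p.

E[X] ≈ 119884.800; in regime p = Θ(1/n^{1/2}) E[X] diverges (above the triangle threshold p ~ 1/n).


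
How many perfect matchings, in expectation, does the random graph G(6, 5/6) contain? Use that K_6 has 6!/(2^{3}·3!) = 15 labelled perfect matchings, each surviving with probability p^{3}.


K_6 has 6!/(2^{3}·3!) = 15 labelled perfect matchings.
For each such perfect matching H, let X_H = 1 if all 3 edges of H are present in G. Then P[X_H = 1] = p^{3} = (5/6)^{3} = 125/216.
Summing the indicators: E[X] = Σ_H E[X_H] = 15 · p^{3} = 15 · 125/216 = 625/72.
Numerically: E[X] ≈ 8.68.

E[X] = 15 · (5/6)^{3} = 625/72 ≈ 8.68.


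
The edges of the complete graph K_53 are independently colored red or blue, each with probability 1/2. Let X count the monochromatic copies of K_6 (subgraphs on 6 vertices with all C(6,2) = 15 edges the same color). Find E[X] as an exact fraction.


Let X = Σ_S X_S over the C(53, 6) = 22957480 subsets S of size 6, where X_S = 1 if the K_6 on S is monochromatic.
For a fixed S, the K_6 on S has C(6, 2) = 15 edges. P[all 15 edges red] = (1/2)^15, and likewise for blue, so P[monochromatic] = 2·(1/2)^15 = 2^{1 − 15} = 1/16384.
By linearity of expectation: E[X] = C(53, 6) · 2^{1 − 15} = 22957480 · 1/16384 = 2869685/2048.
Numerically: E[X] ≈ 1401.21338.

E[X] = C(53,6)·2^(1−C(6,2)) = 2869685/2048 ≈ 1401.21338.


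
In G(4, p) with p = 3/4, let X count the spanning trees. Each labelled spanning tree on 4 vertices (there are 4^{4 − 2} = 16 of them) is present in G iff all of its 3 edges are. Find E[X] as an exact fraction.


K_4 has 4^{4 − 2} = 16 labelled spanning trees.
For each such spanning tree H, let X_H = 1 if all 3 edges of H are present in G. Then P[X_H = 1] = p^{3} = (3/4)^{3} = 27/64.
By linearity of expectation: E[X] = Σ_H E[X_H] = 16 · p^{3} = 16 · 27/64 = 27/4.
Numerically: E[X] ≈ 6.75.

E[X] = 16 · (3/4)^{3} = 27/4 ≈ 6.75.


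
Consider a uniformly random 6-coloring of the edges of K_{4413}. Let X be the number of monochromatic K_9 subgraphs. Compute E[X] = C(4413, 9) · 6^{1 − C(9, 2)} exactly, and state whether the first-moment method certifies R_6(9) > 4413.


E[X] = C(4413, 9) · 6^{1 − 36} = 1734990840325017881257917265 · 6^{−35} = 1734990840325017881257917265/1719070799748422591028658176.
As a reduced fraction: E[X] = 1734990840325017881257917265/1719070799748422591028658176 ≈ 1.0092608.
Is E[X] < 1? NO.
Since E[X] ≥ 1, the first-moment bound is inconclusive at n = 4413; it does NOT by itself certify R_6(9) > 4413.

E[X] = 1734990840325017881257917265/1719070799748422591028658176 ≈ 1.0092608; E[X] ≥ 1; first-moment method inconclusive here.


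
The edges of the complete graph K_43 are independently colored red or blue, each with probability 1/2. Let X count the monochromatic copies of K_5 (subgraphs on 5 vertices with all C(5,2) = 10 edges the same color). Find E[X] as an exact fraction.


Let X = Σ_S X_S over the C(43, 5) = 962598 subsets S of size 5, where X_S = 1 if the K_5 on S is monochromatic.
For a fixed S, the K_5 on S has C(5, 2) = 10 edges. P[all 10 edges red] = (1/2)^10, and likewise for blue, so P[monochromatic] = 2·(1/2)^10 = 2^{1 − 10} = 1/512.
By linearity: E[X] = C(43, 5) · 2^{1 − 10} = 962598 · 1/512 = 481299/256.
Numerically: E[X] ≈ 1880.0742.

E[X] = C(43,5)·2^(1−C(5,2)) = 481299/256 ≈ 1880.0742.


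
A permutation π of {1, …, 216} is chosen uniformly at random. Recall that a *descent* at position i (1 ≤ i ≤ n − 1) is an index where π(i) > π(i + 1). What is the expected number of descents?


Write X = Σ X_I over i = 1, …, 215, with X_I the indicator of one descent.
There are 215 indicators.
For each fixed i, the pair (π(i), π(i+1)) is a uniformly random ordered pair of distinct values from {1, …, 216}; by symmetry P[π(i) > π(i+1)] = 1/2.
By linearity: E[X] = 215 · (1/2) = (216 − 1) · (1/2) = 215/2 ≈ 107.50000.

E[X] = 215/2 = 107.50000.


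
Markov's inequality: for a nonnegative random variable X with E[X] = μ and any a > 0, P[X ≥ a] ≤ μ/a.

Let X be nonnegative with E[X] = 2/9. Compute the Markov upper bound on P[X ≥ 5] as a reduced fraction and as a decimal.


μ = E[X] = 2/9, a = 5.
Markov: P[X ≥ 5] ≤ μ/a = (2/9)/5 = 2/45.
Numerically: ≈ 0.044.
(Since a = 5 > μ = 0.222, the bound 2/45 is < 1 and informative.)

P[X ≥ 5] ≤ 2/45 ≈ 0.044.


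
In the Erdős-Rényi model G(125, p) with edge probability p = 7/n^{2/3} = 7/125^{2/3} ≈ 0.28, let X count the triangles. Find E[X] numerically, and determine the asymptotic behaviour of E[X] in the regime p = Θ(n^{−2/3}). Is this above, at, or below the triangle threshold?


Number of potential triangles: C(125, 3) = 317750.
Each occurs with probability p³ ≈ (0.28)³ ≈ 2.19520000e-02.
By linearity: E[X] = C(125, 3)·p³ ≈ 317750 · 2.19520000e-02 ≈ 6975.248000.
Since α = 2/3 < 1, p = c/n^{2/3} ≫ 1/n is above the triangle threshold p ~ 1/n. Asymptotically E[X] ~ (c³/6)·n^{3(1−α)} = (7³/6)·n^{1} → ∞; triangles are abundant w.h.p.

E[X] ≈ 6975.248000; in regime p = Θ(1/n^{2/3}) E[X] diverges (above the triangle threshold p ~ 1/n).


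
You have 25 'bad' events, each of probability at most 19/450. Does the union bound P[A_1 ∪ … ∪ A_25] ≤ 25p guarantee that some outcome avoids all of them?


Union bound: P[∪_{i=1}^{25} A_i] ≤ Σ_i P[A_i] ≤ 25·p = 25·(19/450) = 19/18.
Numerically: 19/18 ≈ 1.0555556.
Is 19/18 < 1? NO.
Since the bound 19/18 is ≥ 1, the union bound is uninformative here; it does NOT by itself certify existence.

25·p = 19/18 ≈ 1.0555556; existence NOT certified by the union bound.


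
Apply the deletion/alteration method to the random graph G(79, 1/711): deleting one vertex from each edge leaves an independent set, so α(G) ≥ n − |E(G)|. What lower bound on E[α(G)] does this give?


E[|E(G)|] = C(79, 2)·p = 3081 · (1/711) = 13/3.
E[α(G)] ≥ n − E[|E(G)|] = 79 − 13/3 = 224/3.
Numerically: ≈ 74.667.
(This is only a lower bound; the true E[α(G)] may be larger.)

E[α(G)] ≥ 224/3 ≈ 74.667.


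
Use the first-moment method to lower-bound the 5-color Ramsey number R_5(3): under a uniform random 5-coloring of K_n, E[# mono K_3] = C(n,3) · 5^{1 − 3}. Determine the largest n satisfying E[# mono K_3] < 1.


We need C(n, 3) · 5^{1 − 3} < 1, i.e. C(n, 3) < 5^{3 − 1} = 25.
Check values of n near the boundary:
  n = 3: C(3, 3) = 1; 1 < 25? YES
  n = 4: C(4, 3) = 4; 4 < 25? YES
  n = 5: C(5, 3) = 10; 10 < 25? YES
  n = 6: C(6, 3) = 20; 20 < 25? YES
  n = 7: C(7, 3) = 35; 35 < 25? NO
  n = 8: C(8, 3) = 56; 56 < 25? NO
  n = 9: C(9, 3) = 84; 84 < 25? NO
The largest n with C(n, 3) < 25 is n = 6 (where E[X] = 4/5 ≈ 0.80000). Hence R_5(3) > 6, i.e. R_5(3) ≥ 7.

Largest n = 6; hence R_5(3) > 6.


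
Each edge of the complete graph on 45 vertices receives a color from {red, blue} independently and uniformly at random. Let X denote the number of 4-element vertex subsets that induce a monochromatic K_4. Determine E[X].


Let X = Σ_S X_S over the C(45, 4) = 148995 subsets S of size 4, where X_S = 1 if the K_4 on S is monochromatic.
For a fixed S, the K_4 on S has C(4, 2) = 6 edges. P[all 6 edges red] = (1/2)^6, and likewise for blue, so P[monochromatic] = 2·(1/2)^6 = 2^{1 − 6} = 1/32.
By linearity of expectation: E[X] = C(45, 4) · 2^{1 − 6} = 148995 · 1/32 = 148995/32.
Numerically: E[X] ≈ 4656.093750.

E[X] = C(45,4)·2^(1−C(4,2)) = 148995/32 ≈ 4656.093750.


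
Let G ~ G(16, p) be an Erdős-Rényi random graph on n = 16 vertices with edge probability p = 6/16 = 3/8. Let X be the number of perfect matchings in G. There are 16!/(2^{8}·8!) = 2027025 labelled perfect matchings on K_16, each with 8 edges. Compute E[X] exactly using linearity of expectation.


K_16 has 16!/(2^{8}·8!) = 2027025 labelled perfect matchings.
For each such perfect matching H, let X_H = 1 if all 8 edges of H are present in G. Then P[X_H = 1] = p^{8} = (3/8)^{8} = 6561/16777216.
By linearity: E[X] = Σ_H E[X_H] = 2027025 · p^{8} = 2027025 · 6561/16777216 = 13299311025/16777216.
Numerically: E[X] ≈ 792.7.

E[X] = 2027025 · (3/8)^{8} = 13299311025/16777216 ≈ 792.7.


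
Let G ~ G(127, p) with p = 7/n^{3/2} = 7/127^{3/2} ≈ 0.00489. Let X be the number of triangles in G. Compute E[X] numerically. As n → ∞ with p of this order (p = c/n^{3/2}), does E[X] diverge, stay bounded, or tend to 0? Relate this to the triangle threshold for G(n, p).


Number of potential triangles: C(127, 3) = 333375.
Each occurs with probability p³ ≈ (0.00489)³ ≈ 1.16998e-07.
By linearity: E[X] = C(127, 3)·p³ ≈ 333375 · 1.16998e-07 ≈ 0.039.
Since α = 3/2 > 1, p = c/n^{3/2} = o(1/n) is below the triangle threshold p ~ 1/n. Asymptotically E[X] ~ (c³/6)·n^{3(1−α)} = (7³/6)·n^{-1.5} → 0, so by Markov's inequality G has no triangles w.h.p.

E[X] ≈ 0.039; in regime p = Θ(1/n^{3/2}) E[X] tends to 0 (below the triangle threshold p ~ 1/n).


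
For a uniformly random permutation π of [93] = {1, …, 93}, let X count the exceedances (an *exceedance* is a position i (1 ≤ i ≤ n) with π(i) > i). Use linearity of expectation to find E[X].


Write X = Σ_{i=1}^{93} X_i, where X_i = 1_{π(i) > i}.
For each fixed i, π(i) is uniform over {1, …, 93} (marginal of a uniform permutation), so P[π(i) > i] = (n − i)/n. Summing: Σ_{i=1}^{93} (n − i)/n = (0 + 1 + … + 92)/93 = 93(93 − 1)/(2·93) = (93 − 1)/2.
Hence E[X] = Σ_{i=1}^{93} (93 − i)/93 = 46 ≈ 46.000000.

E[X] = 46 = 46.000000.


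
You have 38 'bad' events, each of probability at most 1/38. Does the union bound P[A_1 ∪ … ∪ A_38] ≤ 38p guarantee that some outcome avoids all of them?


Union bound: P[∪_{i=1}^{38} A_i] ≤ Σ_i P[A_i] ≤ 38·p = 38·(1/38) = 1.
Numerically: 1 ≈ 1.000.
Is 1 < 1? NO.
Since the bound 1 is ≥ 1, the union bound is uninformative here; it does NOT by itself certify existence.

38·p = 1 ≈ 1.000; existence NOT certified by the union bound.


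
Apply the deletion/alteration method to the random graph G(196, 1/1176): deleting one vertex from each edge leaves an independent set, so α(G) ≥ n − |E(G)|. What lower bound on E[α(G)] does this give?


E[|E(G)|] = C(196, 2)·p = 19110 · (1/1176) = 65/4.
E[α(G)] ≥ n − E[|E(G)|] = 196 − 65/4 = 719/4.
Numerically: ≈ 179.750.
(This is only a lower bound; the true E[α(G)] may be larger.)

E[α(G)] ≥ 719/4 ≈ 179.750.


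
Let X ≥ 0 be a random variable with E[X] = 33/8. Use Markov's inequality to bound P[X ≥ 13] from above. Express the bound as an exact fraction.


μ = E[X] = 33/8, a = 13.
Markov: P[X ≥ 13] ≤ μ/a = (33/8)/13 = 33/104.
Numerically: ≈ 0.317.
(Since a = 13 > μ = 4.125, the bound 33/104 is < 1 and informative.)

P[X ≥ 13] ≤ 33/104 ≈ 0.317.


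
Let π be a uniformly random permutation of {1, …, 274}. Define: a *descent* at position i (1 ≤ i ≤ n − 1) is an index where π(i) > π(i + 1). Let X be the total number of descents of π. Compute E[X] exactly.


Write X = Σ X_I over i = 1, …, 273, with X_I the indicator of one descent.
There are 273 indicators.
For each fixed i, the pair (π(i), π(i+1)) is a uniformly random ordered pair of distinct values from {1, …, 274}; by symmetry P[π(i) > π(i+1)] = 1/2.
By linearity: E[X] = 273 · (1/2) = (274 − 1) · (1/2) = 273/2 ≈ 136.500.

E[X] = 273/2 = 136.500.


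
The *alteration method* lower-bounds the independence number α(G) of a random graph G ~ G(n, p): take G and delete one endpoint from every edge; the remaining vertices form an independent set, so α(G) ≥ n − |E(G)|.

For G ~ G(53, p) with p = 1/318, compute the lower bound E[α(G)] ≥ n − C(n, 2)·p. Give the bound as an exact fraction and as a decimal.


E[|E(G)|] = C(53, 2)·p = 1378 · (1/318) = 13/3.
E[α(G)] ≥ n − E[|E(G)|] = 53 − 13/3 = 146/3.
Numerically: ≈ 48.667.
(This is only a lower bound; the true E[α(G)] may be larger.)

E[α(G)] ≥ 146/3 ≈ 48.667.


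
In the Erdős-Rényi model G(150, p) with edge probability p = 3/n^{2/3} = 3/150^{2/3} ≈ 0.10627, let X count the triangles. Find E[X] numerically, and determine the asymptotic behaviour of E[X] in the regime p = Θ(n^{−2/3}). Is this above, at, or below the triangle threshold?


Number of potential triangles: C(150, 3) = 551300.
Each occurs with probability p³ ≈ (0.10627)³ ≈ 1.2000000e-03.
By linearity: E[X] = C(150, 3)·p³ ≈ 551300 · 1.2000000e-03 ≈ 661.56000.
Since α = 2/3 < 1, p = c/n^{2/3} ≫ 1/n is above the triangle threshold p ~ 1/n. Asymptotically E[X] ~ (c³/6)·n^{3(1−α)} = (3³/6)·n^{1} → ∞; triangles are abundant w.h.p.

E[X] ≈ 661.56000; in regime p = Θ(1/n^{2/3}) E[X] diverges (above the triangle threshold p ~ 1/n).


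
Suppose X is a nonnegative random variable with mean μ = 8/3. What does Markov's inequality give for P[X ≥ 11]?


μ = E[X] = 8/3, a = 11.
Markov: P[X ≥ 11] ≤ μ/a = (8/3)/11 = 8/33.
Numerically: ≈ 0.242.
(Since a = 11 > μ = 2.667, the bound 8/33 is < 1 and informative.)

P[X ≥ 11] ≤ 8/33 ≈ 0.242.


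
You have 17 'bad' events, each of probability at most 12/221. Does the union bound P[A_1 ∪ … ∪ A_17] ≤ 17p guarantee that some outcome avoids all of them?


Union bound: P[∪_{i=1}^{17} A_i] ≤ Σ_i P[A_i] ≤ 17·p = 17·(12/221) = 12/13.
Numerically: 12/13 ≈ 0.923.
Is 12/13 < 1? YES.
Since P[∪ A_i] ≤ 12/13 < 1, the complement has P[∩ A_i^c] ≥ 1 − 12/13 = 1/13 > 0, so some outcome avoids every A_i.

17·p = 12/13 ≈ 0.923; existence CERTIFIED by the union bound.


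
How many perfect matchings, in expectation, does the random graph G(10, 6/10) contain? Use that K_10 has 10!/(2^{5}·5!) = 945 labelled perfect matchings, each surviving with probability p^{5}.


K_10 has 10!/(2^{5}·5!) = 945 labelled perfect matchings.
For each such perfect matching H, let X_H = 1 if all 5 edges of H are present in G. Then P[X_H = 1] = p^{5} = (3/5)^{5} = 243/3125.
By linearity of expectation: E[X] = Σ_H E[X_H] = 945 · p^{5} = 945 · 243/3125 = 45927/625.
Numerically: E[X] ≈ 73.483.

E[X] = 945 · (3/5)^{5} = 45927/625 ≈ 73.483.


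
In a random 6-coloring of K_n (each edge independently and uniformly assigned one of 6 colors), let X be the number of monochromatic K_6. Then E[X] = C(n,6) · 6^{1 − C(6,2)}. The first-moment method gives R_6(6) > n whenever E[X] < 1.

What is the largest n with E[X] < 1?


We need C(n, 6) · 6^{1 − 15} < 1, i.e. C(n, 6) < 6^{15 − 1} = 78364164096.
Check values of n near the boundary:
  n = 194: C(194, 6) = 68482017072; 68482017072 < 78364164096? YES
  n = 195: C(195, 6) = 70656049360; 70656049360 < 78364164096? YES
  n = 196: C(196, 6) = 72887293024; 72887293024 < 78364164096? YES
  n = 197: C(197, 6) = 75176946208; 75176946208 < 78364164096? YES
  n = 198: C(198, 6) = 77526225777; 77526225777 < 78364164096? YES
  n = 199: C(199, 6) = 79936367511; 79936367511 < 78364164096? NO
The largest n with C(n, 6) < 78364164096 is n = 198 (where E[X] = 25842075259/26121388032 ≈ 0.9893). Hence R_6(6) > 198, i.e. R_6(6) ≥ 199.

Largest n = 198; hence R_6(6) > 198.


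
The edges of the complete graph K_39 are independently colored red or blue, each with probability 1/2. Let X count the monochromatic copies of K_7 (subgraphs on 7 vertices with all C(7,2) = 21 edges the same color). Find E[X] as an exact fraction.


Let X = Σ_S X_S over the C(39, 7) = 15380937 subsets S of size 7, where X_S = 1 if the K_7 on S is monochromatic.
For a fixed S, the K_7 on S has C(7, 2) = 21 edges. P[all 21 edges red] = (1/2)^21, and likewise for blue, so P[monochromatic] = 2·(1/2)^21 = 2^{1 − 21} = 1/1048576.
By linearity: E[X] = C(39, 7) · 2^{1 − 21} = 15380937 · 1/1048576 = 15380937/1048576.
Numerically: E[X] ≈ 14.66840.

E[X] = C(39,7)·2^(1−C(7,2)) = 15380937/1048576 ≈ 14.66840.


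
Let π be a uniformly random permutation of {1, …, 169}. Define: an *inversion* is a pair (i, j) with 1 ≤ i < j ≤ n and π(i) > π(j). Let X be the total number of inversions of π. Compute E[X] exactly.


Write X = Σ X_I over the C(169, 2) = 14196 pairs i < j, with X_I the indicator of one inversion.
There are 14196 indicators.
For each fixed pair i < j, the values π(i) and π(j) are two distinct elements of {1, …, 169} in uniformly random order; by symmetry P[π(i) > π(j)] = 1/2.
By linearity: E[X] = 14196 · (1/2) = C(169, 2) · (1/2) = 14196/2 = 7098 ≈ 7098.000000.

E[X] = 7098 = 7098.000000.


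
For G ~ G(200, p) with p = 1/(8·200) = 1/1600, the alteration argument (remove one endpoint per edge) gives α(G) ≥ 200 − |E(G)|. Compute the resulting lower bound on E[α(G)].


E[|E(G)|] = C(200, 2)·p = 19900 · (1/1600) = 199/16.
E[α(G)] ≥ n − E[|E(G)|] = 200 − 199/16 = 3001/16.
Numerically: ≈ 187.562500.
(This is only a lower bound; the true E[α(G)] may be larger.)

E[α(G)] ≥ 3001/16 ≈ 187.562500.


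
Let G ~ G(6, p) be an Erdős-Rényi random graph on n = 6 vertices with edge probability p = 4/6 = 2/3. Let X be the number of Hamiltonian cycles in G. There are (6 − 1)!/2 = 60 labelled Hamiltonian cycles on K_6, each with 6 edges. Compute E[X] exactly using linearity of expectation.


K_6 has (6 − 1)!/2 = 60 labelled Hamiltonian cycles.
For each such Hamiltonian cycle H, let X_H = 1 if all 6 edges of H are present in G. Then P[X_H = 1] = p^{6} = (2/3)^{6} = 64/729.
Summing the indicators: E[X] = Σ_H E[X_H] = 60 · p^{6} = 60 · 64/729 = 1280/243.
Numerically: E[X] ≈ 5.267.

E[X] = 60 · (2/3)^{6} = 1280/243 ≈ 5.267.


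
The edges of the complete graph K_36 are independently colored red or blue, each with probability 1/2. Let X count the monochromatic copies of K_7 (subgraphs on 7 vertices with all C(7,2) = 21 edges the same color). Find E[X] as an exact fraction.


Let X = Σ_S X_S over the C(36, 7) = 8347680 subsets S of size 7, where X_S = 1 if the K_7 on S is monochromatic.
For a fixed S, the K_7 on S has C(7, 2) = 21 edges. P[all 21 edges red] = (1/2)^21, and likewise for blue, so P[monochromatic] = 2·(1/2)^21 = 2^{1 − 21} = 1/1048576.
Summing: E[X] = C(36, 7) · 2^{1 − 21} = 8347680 · 1/1048576 = 260865/32768.
Numerically: E[X] ≈ 7.960968.

E[X] = C(36,7)·2^(1−C(7,2)) = 260865/32768 ≈ 7.960968.


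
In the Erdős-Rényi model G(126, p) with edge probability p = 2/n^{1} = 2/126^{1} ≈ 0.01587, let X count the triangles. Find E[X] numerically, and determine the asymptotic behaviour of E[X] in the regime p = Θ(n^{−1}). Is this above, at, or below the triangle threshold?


Number of potential triangles: C(126, 3) = 325500.
Each occurs with probability p³ ≈ (0.01587)³ ≈ 3.999248e-06.
By linearity: E[X] = C(126, 3)·p³ ≈ 325500 · 3.999248e-06 ≈ 1.3018.
Here α = 1, so p = 2/n is exactly at the triangle threshold p ~ 1/n. Asymptotically E[X] → c³/6 = 2³/6 = 4/3 ≈ 1.3333, a bounded constant. In this regime the triangle count is asymptotically Poisson(c³/6).

E[X] ≈ 1.3018; in regime p = Θ(1/n^{1}) E[X] stays bounded (at the triangle threshold p ~ 1/n).


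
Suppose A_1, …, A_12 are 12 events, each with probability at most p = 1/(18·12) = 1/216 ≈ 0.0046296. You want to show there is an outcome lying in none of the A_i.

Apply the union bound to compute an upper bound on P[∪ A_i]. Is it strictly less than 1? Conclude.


Union bound: P[∪_{i=1}^{12} A_i] ≤ Σ_i P[A_i] ≤ 12·p = 12·(1/216) = 1/18.
Numerically: 1/18 ≈ 0.0555556.
Is 1/18 < 1? YES.
Since P[∪ A_i] ≤ 1/18 < 1, the complement has P[∩ A_i^c] ≥ 1 − 1/18 = 17/18 > 0, so some outcome avoids every A_i.

12·p = 1/18 ≈ 0.0555556; existence CERTIFIED by the union bound.


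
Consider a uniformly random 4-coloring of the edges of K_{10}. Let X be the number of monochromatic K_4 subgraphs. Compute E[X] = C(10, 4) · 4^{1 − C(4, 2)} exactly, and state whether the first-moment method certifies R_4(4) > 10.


E[X] = C(10, 4) · 4^{1 − 6} = 210 · 4^{−5} = 210/1024.
As a reduced fraction: E[X] = 105/512 ≈ 0.20508.
Is E[X] < 1? YES.
Since E[X] < 1, there exists a 4-coloring of K_{10} with no monochromatic K_4; hence R_4(4) > 10.

E[X] = 105/512 ≈ 0.20508; E[X] < 1, so R_4(4) > 10.


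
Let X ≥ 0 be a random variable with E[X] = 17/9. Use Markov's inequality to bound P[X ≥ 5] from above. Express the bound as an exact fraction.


μ = E[X] = 17/9, a = 5.
Markov: P[X ≥ 5] ≤ μ/a = (17/9)/5 = 17/45.
Numerically: ≈ 0.3778.
(Since a = 5 > μ = 1.8889, the bound 17/45 is < 1 and informative.)

P[X ≥ 5] ≤ 17/45 ≈ 0.3778.


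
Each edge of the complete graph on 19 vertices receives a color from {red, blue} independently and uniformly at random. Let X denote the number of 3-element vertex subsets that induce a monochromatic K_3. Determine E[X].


Let X = Σ_S X_S over the C(19, 3) = 969 subsets S of size 3, where X_S = 1 if the K_3 on S is monochromatic.
For a fixed S, the K_3 on S has C(3, 2) = 3 edges. P[all 3 edges red] = (1/2)^3, and likewise for blue, so P[monochromatic] = 2·(1/2)^3 = 2^{1 − 3} = 1/4.
By linearity: E[X] = C(19, 3) · 2^{1 − 3} = 969 · 1/4 = 969/4.
Numerically: E[X] ≈ 242.25000.

E[X] = C(19,3)·2^(1−C(3,2)) = 969/4 ≈ 242.25000.


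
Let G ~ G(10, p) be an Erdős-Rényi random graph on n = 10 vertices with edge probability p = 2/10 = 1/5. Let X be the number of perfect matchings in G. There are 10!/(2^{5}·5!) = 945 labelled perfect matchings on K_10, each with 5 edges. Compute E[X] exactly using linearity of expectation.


K_10 has 10!/(2^{5}·5!) = 945 labelled perfect matchings.
For each such perfect matching H, let X_H = 1 if all 5 edges of H are present in G. Then P[X_H = 1] = p^{5} = (1/5)^{5} = 1/3125.
By linearity: E[X] = Σ_H E[X_H] = 945 · p^{5} = 945 · 1/3125 = 189/625.
Numerically: E[X] ≈ 0.3024.

E[X] = 945 · (1/5)^{5} = 189/625 ≈ 0.3024.


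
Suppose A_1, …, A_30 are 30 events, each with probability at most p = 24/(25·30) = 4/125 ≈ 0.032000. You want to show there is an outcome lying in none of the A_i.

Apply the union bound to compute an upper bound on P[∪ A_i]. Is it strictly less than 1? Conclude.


Union bound: P[∪_{i=1}^{30} A_i] ≤ Σ_i P[A_i] ≤ 30·p = 30·(4/125) = 24/25.
Numerically: 24/25 ≈ 0.960000.
Is 24/25 < 1? YES.
Since P[∪ A_i] ≤ 24/25 < 1, the complement has P[∩ A_i^c] ≥ 1 − 24/25 = 1/25 > 0, so some outcome avoids every A_i.

30·p = 24/25 ≈ 0.960000; existence CERTIFIED by the union bound.


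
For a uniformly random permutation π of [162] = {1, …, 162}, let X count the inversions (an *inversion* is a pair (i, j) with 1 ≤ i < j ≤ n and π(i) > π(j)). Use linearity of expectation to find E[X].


Write X = Σ X_I over the C(162, 2) = 13041 pairs i < j, with X_I the indicator of one inversion.
There are 13041 indicators.
For each fixed pair i < j, the values π(i) and π(j) are two distinct elements of {1, …, 162} in uniformly random order; by symmetry P[π(i) > π(j)] = 1/2.
By linearity: E[X] = 13041 · (1/2) = C(162, 2) · (1/2) = 13041/2 = 13041/2 ≈ 6520.50000.

E[X] = 13041/2 = 6520.50000.


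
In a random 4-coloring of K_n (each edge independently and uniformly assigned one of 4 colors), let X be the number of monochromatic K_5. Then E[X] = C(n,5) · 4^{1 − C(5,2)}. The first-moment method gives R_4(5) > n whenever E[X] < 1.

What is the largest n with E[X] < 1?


We need C(n, 5) · 4^{1 − 10} < 1, i.e. C(n, 5) < 4^{10 − 1} = 262144.
Check values of n near the boundary:
  n = 28: C(28, 5) = 98280; 98280 < 262144? YES
  n = 29: C(29, 5) = 118755; 118755 < 262144? YES
  n = 30: C(30, 5) = 142506; 142506 < 262144? YES
  n = 31: C(31, 5) = 169911; 169911 < 262144? YES
  n = 32: C(32, 5) = 201376; 201376 < 262144? YES
  n = 33: C(33, 5) = 237336; 237336 < 262144? YES
  n = 34: C(34, 5) = 278256; 278256 < 262144? NO
The largest n with C(n, 5) < 262144 is n = 33 (where E[X] = 29667/32768 ≈ 0.90536). Hence R_4(5) > 33, i.e. R_4(5) ≥ 34.

Largest n = 33; hence R_4(5) > 33.


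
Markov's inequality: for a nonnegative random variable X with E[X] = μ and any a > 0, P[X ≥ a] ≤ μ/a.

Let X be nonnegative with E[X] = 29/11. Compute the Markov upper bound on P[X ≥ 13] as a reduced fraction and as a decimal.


μ = E[X] = 29/11, a = 13.
Markov: P[X ≥ 13] ≤ μ/a = (29/11)/13 = 29/143.
Numerically: ≈ 0.203.
(Since a = 13 > μ = 2.636, the bound 29/143 is < 1 and informative.)

P[X ≥ 13] ≤ 29/143 ≈ 0.203.


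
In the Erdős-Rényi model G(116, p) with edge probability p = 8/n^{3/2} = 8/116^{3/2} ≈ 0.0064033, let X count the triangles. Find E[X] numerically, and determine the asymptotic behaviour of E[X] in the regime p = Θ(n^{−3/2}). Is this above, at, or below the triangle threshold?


Number of potential triangles: C(116, 3) = 253460.
Each occurs with probability p³ ≈ (0.0064033)³ ≈ 2.6254818e-07.
By linearity: E[X] = C(116, 3)·p³ ≈ 253460 · 2.6254818e-07 ≈ 0.06655.
Since α = 3/2 > 1, p = c/n^{3/2} = o(1/n) is below the triangle threshold p ~ 1/n. Asymptotically E[X] ~ (c³/6)·n^{3(1−α)} = (8³/6)·n^{-1.5} → 0, so by Markov's inequality G has no triangles w.h.p.

E[X] ≈ 0.06655; in regime p = Θ(1/n^{3/2}) E[X] tends to 0 (below the triangle threshold p ~ 1/n).


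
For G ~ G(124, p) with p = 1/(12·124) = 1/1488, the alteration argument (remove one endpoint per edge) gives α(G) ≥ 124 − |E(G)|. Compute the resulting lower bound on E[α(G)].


E[|E(G)|] = C(124, 2)·p = 7626 · (1/1488) = 41/8.
E[α(G)] ≥ n − E[|E(G)|] = 124 − 41/8 = 951/8.
Numerically: ≈ 118.875.
(This is only a lower bound; the true E[α(G)] may be larger.)

E[α(G)] ≥ 951/8 ≈ 118.875.


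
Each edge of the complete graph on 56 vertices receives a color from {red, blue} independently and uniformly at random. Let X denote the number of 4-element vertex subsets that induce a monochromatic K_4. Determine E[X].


Let X = Σ_S X_S over the C(56, 4) = 367290 subsets S of size 4, where X_S = 1 if the K_4 on S is monochromatic.
For a fixed S, the K_4 on S has C(4, 2) = 6 edges. P[all 6 edges red] = (1/2)^6, and likewise for blue, so P[monochromatic] = 2·(1/2)^6 = 2^{1 − 6} = 1/32.
By linearity of expectation: E[X] = C(56, 4) · 2^{1 − 6} = 367290 · 1/32 = 183645/16.
Numerically: E[X] ≈ 11477.8125.

E[X] = C(56,4)·2^(1−C(4,2)) = 183645/16 ≈ 11477.8125.


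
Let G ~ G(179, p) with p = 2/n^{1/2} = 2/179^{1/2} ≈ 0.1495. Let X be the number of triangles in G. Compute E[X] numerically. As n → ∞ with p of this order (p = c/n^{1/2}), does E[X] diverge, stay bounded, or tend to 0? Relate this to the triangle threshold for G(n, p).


Number of potential triangles: C(179, 3) = 939929.
Each occurs with probability p³ ≈ (0.1495)³ ≈ 3.340492e-03.
By linearity: E[X] = C(179, 3)·p³ ≈ 939929 · 3.340492e-03 ≈ 3139.8253.
Since α = 1/2 < 1, p = c/n^{1/2} ≫ 1/n is above the triangle threshold p ~ 1/n. Asymptotically E[X] ~ (c³/6)·n^{3(1−α)} = (2³/6)·n^{1.5} → ∞; triangles are abundant w.h.p.

E[X] ≈ 3139.8253; in regime p = Θ(1/n^{1/2}) E[X] diverges (above the triangle threshold p ~ 1/n).


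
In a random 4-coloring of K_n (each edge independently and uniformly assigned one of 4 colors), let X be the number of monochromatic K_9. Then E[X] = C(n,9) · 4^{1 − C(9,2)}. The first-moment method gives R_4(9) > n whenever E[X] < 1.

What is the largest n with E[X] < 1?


We need C(n, 9) · 4^{1 − 36} < 1, i.e. C(n, 9) < 4^{36 − 1} = 1180591620717411303424.
Check values of n near the boundary:
  n = 910: C(910, 9) = 1133378248346922788210; 1133378248346922788210 < 1180591620717411303424? YES
  n = 911: C(911, 9) = 1144686900492291197405; 1144686900492291197405 < 1180591620717411303424? YES
  n = 912: C(912, 9) = 1156095740032081475120; 1156095740032081475120 < 1180591620717411303424? YES
  n = 913: C(913, 9) = 1167605542753639808390; 1167605542753639808390 < 1180591620717411303424? YES
  n = 914: C(914, 9) = 1179217089587653905932; 1179217089587653905932 < 1180591620717411303424? YES
  n = 915: C(915, 9) = 1190931166636537885130; 1190931166636537885130 < 1180591620717411303424? NO
  n = 916: C(916, 9) = 1202748565202942340440; 1202748565202942340440 < 1180591620717411303424? NO
The largest n with C(n, 9) < 1180591620717411303424 is n = 914 (where E[X] = 294804272396913476483/295147905179352825856 ≈ 0.998836). Hence R_4(9) > 914, i.e. R_4(9) ≥ 915.

Largest n = 914; hence R_4(9) > 914.


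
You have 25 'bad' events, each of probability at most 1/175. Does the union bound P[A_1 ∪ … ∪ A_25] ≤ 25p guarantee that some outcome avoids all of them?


Union bound: P[∪_{i=1}^{25} A_i] ≤ Σ_i P[A_i] ≤ 25·p = 25·(1/175) = 1/7.
Numerically: 1/7 ≈ 0.142857.
Is 1/7 < 1? YES.
Since P[∪ A_i] ≤ 1/7 < 1, the complement has P[∩ A_i^c] ≥ 1 − 1/7 = 6/7 > 0, so some outcome avoids every A_i.

25·p = 1/7 ≈ 0.142857; existence CERTIFIED by the union bound.


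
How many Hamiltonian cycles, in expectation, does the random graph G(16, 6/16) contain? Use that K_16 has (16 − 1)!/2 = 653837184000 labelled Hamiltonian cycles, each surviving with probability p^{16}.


K_16 has (16 − 1)!/2 = 653837184000 labelled Hamiltonian cycles.
For each such Hamiltonian cycle H, let X_H = 1 if all 16 edges of H are present in G. Then P[X_H = 1] = p^{16} = (3/8)^{16} = 43046721/281474976710656.
By linearity of expectation: E[X] = Σ_H E[X_H] = 653837184000 · p^{16} = 653837184000 · 43046721/281474976710656 = 27485885585032875/274877906944.
Numerically: E[X] ≈ 99993.

E[X] = 653837184000 · (3/8)^{16} = 27485885585032875/274877906944 ≈ 99993.


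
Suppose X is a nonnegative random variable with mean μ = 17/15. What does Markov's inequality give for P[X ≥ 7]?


μ = E[X] = 17/15, a = 7.
Markov: P[X ≥ 7] ≤ μ/a = (17/15)/7 = 17/105.
Numerically: ≈ 0.16190.
(Since a = 7 > μ = 1.13333, the bound 17/105 is < 1 and informative.)

P[X ≥ 7] ≤ 17/105 ≈ 0.16190.


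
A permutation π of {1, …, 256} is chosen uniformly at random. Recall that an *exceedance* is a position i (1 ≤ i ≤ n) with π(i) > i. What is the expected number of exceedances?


Write X = Σ_{i=1}^{256} X_i, where X_i = 1_{π(i) > i}.
For each fixed i, π(i) is uniform over {1, …, 256} (marginal of a uniform permutation), so P[π(i) > i] = (n − i)/n. Summing: Σ_{i=1}^{256} (n − i)/n = (0 + 1 + … + 255)/256 = 256(256 − 1)/(2·256) = (256 − 1)/2.
Hence E[X] = Σ_{i=1}^{256} (256 − i)/256 = 255/2 ≈ 127.500.

E[X] = 255/2 = 127.500.


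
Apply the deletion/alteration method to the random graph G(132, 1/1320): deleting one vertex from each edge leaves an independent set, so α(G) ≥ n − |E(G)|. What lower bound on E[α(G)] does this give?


E[|E(G)|] = C(132, 2)·p = 8646 · (1/1320) = 131/20.
E[α(G)] ≥ n − E[|E(G)|] = 132 − 131/20 = 2509/20.
Numerically: ≈ 125.45000.
(This is only a lower bound; the true E[α(G)] may be larger.)

E[α(G)] ≥ 2509/20 ≈ 125.45000.


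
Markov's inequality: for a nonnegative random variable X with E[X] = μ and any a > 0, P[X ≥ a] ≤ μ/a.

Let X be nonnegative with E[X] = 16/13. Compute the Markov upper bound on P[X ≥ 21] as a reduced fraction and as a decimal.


μ = E[X] = 16/13, a = 21.
Markov: P[X ≥ 21] ≤ μ/a = (16/13)/21 = 16/273.
Numerically: ≈ 0.05861.
(Since a = 21 > μ = 1.23077, the bound 16/273 is < 1 and informative.)

P[X ≥ 21] ≤ 16/273 ≈ 0.05861.


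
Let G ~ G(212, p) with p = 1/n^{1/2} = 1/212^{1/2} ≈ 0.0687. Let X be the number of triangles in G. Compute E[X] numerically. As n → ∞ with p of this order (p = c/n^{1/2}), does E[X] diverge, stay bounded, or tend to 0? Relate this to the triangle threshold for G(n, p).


Number of potential triangles: C(212, 3) = 1565620.
Each occurs with probability p³ ≈ (0.0687)³ ≈ 3.23964e-04.
By linearity: E[X] = C(212, 3)·p³ ≈ 1565620 · 3.23964e-04 ≈ 507.204.
Since α = 1/2 < 1, p = c/n^{1/2} ≫ 1/n is above the triangle threshold p ~ 1/n. Asymptotically E[X] ~ (c³/6)·n^{3(1−α)} = (1³/6)·n^{1.5} → ∞; triangles are abundant w.h.p.

E[X] ≈ 507.204; in regime p = Θ(1/n^{1/2}) E[X] diverges (above the triangle threshold p ~ 1/n).


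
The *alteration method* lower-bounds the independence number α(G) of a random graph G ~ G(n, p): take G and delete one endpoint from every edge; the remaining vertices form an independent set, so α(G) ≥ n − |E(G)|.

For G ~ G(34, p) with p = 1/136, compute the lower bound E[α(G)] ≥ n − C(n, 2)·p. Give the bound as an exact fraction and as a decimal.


E[|E(G)|] = C(34, 2)·p = 561 · (1/136) = 33/8.
E[α(G)] ≥ n − E[|E(G)|] = 34 − 33/8 = 239/8.
Numerically: ≈ 29.875000.
(This is only a lower bound; the true E[α(G)] may be larger.)

E[α(G)] ≥ 239/8 ≈ 29.875000.


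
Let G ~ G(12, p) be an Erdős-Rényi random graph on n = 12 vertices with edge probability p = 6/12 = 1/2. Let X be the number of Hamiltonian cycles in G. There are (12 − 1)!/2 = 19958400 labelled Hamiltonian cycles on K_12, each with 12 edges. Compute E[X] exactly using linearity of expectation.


K_12 has (12 − 1)!/2 = 19958400 labelled Hamiltonian cycles.
For each such Hamiltonian cycle H, let X_H = 1 if all 12 edges of H are present in G. Then P[X_H = 1] = p^{12} = (1/2)^{12} = 1/4096.
By linearity: E[X] = Σ_H E[X_H] = 19958400 · p^{12} = 19958400 · 1/4096 = 155925/32.
Numerically: E[X] ≈ 4873.

E[X] = 19958400 · (1/2)^{12} = 155925/32 ≈ 4873.


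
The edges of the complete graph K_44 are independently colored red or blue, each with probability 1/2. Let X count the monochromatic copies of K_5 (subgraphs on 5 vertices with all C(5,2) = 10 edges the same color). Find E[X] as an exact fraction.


Let X = Σ_S X_S over the C(44, 5) = 1086008 subsets S of size 5, where X_S = 1 if the K_5 on S is monochromatic.
For a fixed S, the K_5 on S has C(5, 2) = 10 edges. P[all 10 edges red] = (1/2)^10, and likewise for blue, so P[monochromatic] = 2·(1/2)^10 = 2^{1 − 10} = 1/512.
By linearity: E[X] = C(44, 5) · 2^{1 − 10} = 1086008 · 1/512 = 135751/64.
Numerically: E[X] ≈ 2121.109375.

E[X] = C(44,5)·2^(1−C(5,2)) = 135751/64 ≈ 2121.109375.


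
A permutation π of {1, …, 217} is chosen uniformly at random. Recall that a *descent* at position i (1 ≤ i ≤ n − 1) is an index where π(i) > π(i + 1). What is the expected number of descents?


Write X = Σ X_I over i = 1, …, 216, with X_I the indicator of one descent.
There are 216 indicators.
For each fixed i, the pair (π(i), π(i+1)) is a uniformly random ordered pair of distinct values from {1, …, 217}; by symmetry P[π(i) > π(i+1)] = 1/2.
By linearity: E[X] = 216 · (1/2) = (217 − 1) · (1/2) = 108 ≈ 108.00000.

E[X] = 108 = 108.00000.


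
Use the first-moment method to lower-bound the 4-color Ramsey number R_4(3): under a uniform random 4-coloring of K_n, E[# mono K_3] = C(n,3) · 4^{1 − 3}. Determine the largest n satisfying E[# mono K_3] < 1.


We need C(n, 3) · 4^{1 − 3} < 1, i.e. C(n, 3) < 4^{3 − 1} = 16.
Check values of n near the boundary:
  n = 3: C(3, 3) = 1; 1 < 16? YES
  n = 4: C(4, 3) = 4; 4 < 16? YES
  n = 5: C(5, 3) = 10; 10 < 16? YES
  n = 6: C(6, 3) = 20; 20 < 16? NO
The largest n with C(n, 3) < 16 is n = 5 (where E[X] = 5/8 ≈ 0.6250). Hence R_4(3) > 5, i.e. R_4(3) ≥ 6.

Largest n = 5; hence R_4(3) > 5.


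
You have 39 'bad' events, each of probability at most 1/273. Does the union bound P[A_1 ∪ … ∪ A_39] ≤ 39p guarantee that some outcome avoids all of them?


Union bound: P[∪_{i=1}^{39} A_i] ≤ Σ_i P[A_i] ≤ 39·p = 39·(1/273) = 1/7.
Numerically: 1/7 ≈ 0.143.
Is 1/7 < 1? YES.
Since P[∪ A_i] ≤ 1/7 < 1, the complement has P[∩ A_i^c] ≥ 1 − 1/7 = 6/7 > 0, so some outcome avoids every A_i.

39·p = 1/7 ≈ 0.143; existence CERTIFIED by the union bound.


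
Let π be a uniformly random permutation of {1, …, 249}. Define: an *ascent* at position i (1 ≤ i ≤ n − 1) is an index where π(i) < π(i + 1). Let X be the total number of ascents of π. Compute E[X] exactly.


Write X = Σ X_I over i = 1, …, 248, with X_I the indicator of one ascent.
There are 248 indicators.
For each fixed i, the pair (π(i), π(i+1)) is a uniformly random ordered pair of distinct values from {1, …, 249}; by symmetry P[π(i) < π(i+1)] = 1/2.
By linearity: E[X] = 248 · (1/2) = (249 − 1) · (1/2) = 124 ≈ 124.00000.

E[X] = 124 = 124.00000.


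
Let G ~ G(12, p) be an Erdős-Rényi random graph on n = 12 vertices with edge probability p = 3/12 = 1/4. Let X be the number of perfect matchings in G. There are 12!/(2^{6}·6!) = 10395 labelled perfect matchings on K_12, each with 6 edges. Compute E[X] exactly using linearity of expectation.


K_12 has 12!/(2^{6}·6!) = 10395 labelled perfect matchings.
For each such perfect matching H, let X_H = 1 if all 6 edges of H are present in G. Then P[X_H = 1] = p^{6} = (1/4)^{6} = 1/4096.
By linearity: E[X] = Σ_H E[X_H] = 10395 · p^{6} = 10395 · 1/4096 = 10395/4096.
Numerically: E[X] ≈ 2.538.

E[X] = 10395 · (1/4)^{6} = 10395/4096 ≈ 2.538.


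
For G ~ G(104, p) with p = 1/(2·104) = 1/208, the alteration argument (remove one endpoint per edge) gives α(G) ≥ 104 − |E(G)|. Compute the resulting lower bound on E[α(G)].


E[|E(G)|] = C(104, 2)·p = 5356 · (1/208) = 103/4.
E[α(G)] ≥ n − E[|E(G)|] = 104 − 103/4 = 313/4.
Numerically: ≈ 78.25000.
(This is only a lower bound; the true E[α(G)] may be larger.)

E[α(G)] ≥ 313/4 ≈ 78.25000.


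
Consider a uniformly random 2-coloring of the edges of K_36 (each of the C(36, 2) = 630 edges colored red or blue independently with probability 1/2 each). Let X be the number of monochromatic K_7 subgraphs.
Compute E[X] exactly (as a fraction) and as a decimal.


Let X = Σ_S X_S over the C(36, 7) = 8347680 subsets S of size 7, where X_S = 1 if the K_7 on S is monochromatic.
For a fixed S, the K_7 on S has C(7, 2) = 21 edges. P[all 21 edges red] = (1/2)^21, and likewise for blue, so P[monochromatic] = 2·(1/2)^21 = 2^{1 − 21} = 1/1048576.
By linearity of expectation: E[X] = C(36, 7) · 2^{1 − 21} = 8347680 · 1/1048576 = 260865/32768.
Numerically: E[X] ≈ 7.96097.

E[X] = C(36,7)·2^(1−C(7,2)) = 260865/32768 ≈ 7.96097.
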